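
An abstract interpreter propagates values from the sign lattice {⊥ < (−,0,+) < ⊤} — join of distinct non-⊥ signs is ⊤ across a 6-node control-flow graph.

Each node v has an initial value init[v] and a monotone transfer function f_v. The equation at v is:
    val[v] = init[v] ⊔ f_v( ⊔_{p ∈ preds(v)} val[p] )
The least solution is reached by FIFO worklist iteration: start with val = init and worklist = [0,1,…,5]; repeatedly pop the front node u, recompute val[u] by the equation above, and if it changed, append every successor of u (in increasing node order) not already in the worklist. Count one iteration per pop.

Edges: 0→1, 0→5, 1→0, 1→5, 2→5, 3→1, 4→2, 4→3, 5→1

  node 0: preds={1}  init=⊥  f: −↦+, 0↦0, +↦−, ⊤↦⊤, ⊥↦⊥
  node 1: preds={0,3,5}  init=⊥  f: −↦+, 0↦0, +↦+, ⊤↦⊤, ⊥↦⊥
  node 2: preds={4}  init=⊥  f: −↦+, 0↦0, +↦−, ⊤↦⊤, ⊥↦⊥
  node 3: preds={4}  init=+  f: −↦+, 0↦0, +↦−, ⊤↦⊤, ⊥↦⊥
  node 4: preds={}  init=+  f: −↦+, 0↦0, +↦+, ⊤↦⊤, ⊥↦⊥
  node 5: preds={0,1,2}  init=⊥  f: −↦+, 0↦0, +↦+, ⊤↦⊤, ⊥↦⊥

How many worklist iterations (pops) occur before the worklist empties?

Iteration log — 12 steps:
  step 1. node 0  ⊔preds=⊥  new=⊥  stable
  step 2. node 1  ⊔preds=+  new=+  old=⊥  +wl: 0
  step 3. node 2  ⊔preds=+  new=−  old=⊥  +wl: 
  step 4. node 3  ⊔preds=+  new=⊤  old=+  +wl: 1
  step 5. node 4  ⊔preds=⊥  new=+  stable
  step 6. node 5  ⊔preds=⊤  new=⊤  old=⊥  +wl: 
  step 7. node 0  ⊔preds=+  new=−  old=⊥  +wl: 5
  step 8. node 1  ⊔preds=⊤  new=⊤  old=+  +wl: 0
  step 9. node 5  ⊔preds=⊤  new=⊤  stable
  step 10. node 0  ⊔preds=⊤  new=⊤  old=−  +wl: 1,5
  step 11. node 1  ⊔preds=⊤  new=⊤  stable
  step 12. node 5  ⊔preds=⊤  new=⊤  stable

Least fixpoint reached:
  node 0: ⊤
  node 1: ⊤
  node 2: −
  node 3: ⊤
  node 4: +
  node 5: ⊤

12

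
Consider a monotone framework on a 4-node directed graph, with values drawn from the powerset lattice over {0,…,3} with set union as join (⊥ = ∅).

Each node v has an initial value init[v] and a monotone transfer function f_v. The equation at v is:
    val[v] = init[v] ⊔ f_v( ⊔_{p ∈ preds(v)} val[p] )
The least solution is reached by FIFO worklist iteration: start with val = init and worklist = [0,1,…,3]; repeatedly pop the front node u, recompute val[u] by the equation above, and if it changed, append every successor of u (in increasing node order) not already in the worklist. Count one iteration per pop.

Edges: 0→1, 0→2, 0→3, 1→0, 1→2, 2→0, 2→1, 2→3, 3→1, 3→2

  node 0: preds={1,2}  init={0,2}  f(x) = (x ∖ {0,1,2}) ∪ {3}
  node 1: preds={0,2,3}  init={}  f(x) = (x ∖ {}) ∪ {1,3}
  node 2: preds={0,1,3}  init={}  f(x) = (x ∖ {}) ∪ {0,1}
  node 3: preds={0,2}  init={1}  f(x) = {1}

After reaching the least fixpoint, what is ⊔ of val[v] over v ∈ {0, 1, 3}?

{0,1,2,3}

Worklist (6 pops):
  #1 pop 0: in={} → {0,2,3} (was {0,2}); enqueue []
  #2 pop 1: in={0,1,2,3} → {0,1,2,3} (was {}); enqueue [0]
  #3 pop 2: in={0,1,2,3} → {0,1,2,3} (was {}); enqueue [1]
  #4 pop 3: in={0,1,2,3} → {1} (no change)
  #5 pop 0: in={0,1,2,3} → {0,2,3} (no change)
  #6 pop 1: in={0,1,2,3} → {0,1,2,3} (no change)

Fixpoint:
  val[0] = {0,2,3}
  val[1] = {0,1,2,3}
  val[2] = {0,1,2,3}
  val[3] = {1}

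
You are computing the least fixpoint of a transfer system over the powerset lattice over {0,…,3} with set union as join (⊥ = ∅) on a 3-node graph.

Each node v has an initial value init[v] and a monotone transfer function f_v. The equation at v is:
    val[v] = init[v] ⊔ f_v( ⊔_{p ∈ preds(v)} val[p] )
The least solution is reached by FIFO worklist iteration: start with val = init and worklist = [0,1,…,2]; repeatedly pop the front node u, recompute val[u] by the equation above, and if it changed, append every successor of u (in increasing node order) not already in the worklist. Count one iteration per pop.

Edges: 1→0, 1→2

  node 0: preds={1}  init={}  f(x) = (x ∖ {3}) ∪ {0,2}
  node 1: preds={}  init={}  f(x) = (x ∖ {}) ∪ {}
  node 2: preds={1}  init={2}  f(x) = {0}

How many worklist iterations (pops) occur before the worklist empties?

3

Iteration log — 3 steps:
  step 1. node 0  ⊔preds={}  new={0,2}  old={}  +wl: 
  step 2. node 1  ⊔preds={}  new={}  stable
  step 3. node 2  ⊔preds={}  new={0,2}  old={2}  +wl: 

Least fixpoint reached:
  node 0: {0,2}
  node 1: {}
  node 2: {0,2}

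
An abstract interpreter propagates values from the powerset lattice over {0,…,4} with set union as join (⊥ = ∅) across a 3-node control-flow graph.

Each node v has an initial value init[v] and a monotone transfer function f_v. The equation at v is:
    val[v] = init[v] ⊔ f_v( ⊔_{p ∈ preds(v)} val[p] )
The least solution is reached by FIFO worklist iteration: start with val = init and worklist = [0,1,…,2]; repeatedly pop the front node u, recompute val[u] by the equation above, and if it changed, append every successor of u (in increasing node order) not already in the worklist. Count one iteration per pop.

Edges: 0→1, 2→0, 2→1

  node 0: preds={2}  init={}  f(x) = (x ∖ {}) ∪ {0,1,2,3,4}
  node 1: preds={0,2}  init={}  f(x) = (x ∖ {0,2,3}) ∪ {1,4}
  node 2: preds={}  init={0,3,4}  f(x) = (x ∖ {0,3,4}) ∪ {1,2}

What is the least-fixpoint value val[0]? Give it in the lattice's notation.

{0,1,2,3,4}

Trace (5 dequeues):
  [1] u=0 | in {0,3,4} | out {0,1,2,3,4} | prev {} | push {}
  [2] u=1 | in {0,1,2,3,4} | out {1,4} | prev {} | push {}
  [3] u=2 | in {} | out {0,1,2,3,4} | prev {0,3,4} | push {0,1}
  [4] u=0 | in {0,1,2,3,4} | out {0,1,2,3,4} | ==
  [5] u=1 | in {0,1,2,3,4} | out {1,4} | ==

Converged values:
  [0] {0,1,2,3,4}
  [1] {1,4}
  [2] {0,1,2,3,4}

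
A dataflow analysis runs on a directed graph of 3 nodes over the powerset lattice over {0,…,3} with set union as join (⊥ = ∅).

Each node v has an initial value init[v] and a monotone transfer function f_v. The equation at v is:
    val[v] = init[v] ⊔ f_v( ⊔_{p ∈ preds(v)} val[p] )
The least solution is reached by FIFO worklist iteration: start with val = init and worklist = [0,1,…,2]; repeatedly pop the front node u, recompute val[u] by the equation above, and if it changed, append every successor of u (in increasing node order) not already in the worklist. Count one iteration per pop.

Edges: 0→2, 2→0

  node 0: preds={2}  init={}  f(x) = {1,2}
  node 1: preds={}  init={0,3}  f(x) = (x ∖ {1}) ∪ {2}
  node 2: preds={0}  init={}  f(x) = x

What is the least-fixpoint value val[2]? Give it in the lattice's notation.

Trace (4 dequeues):
  [1] u=0 | in {} | out {1,2} | prev {} | push {}
  [2] u=1 | in {} | out {0,2,3} | prev {0,3} | push {}
  [3] u=2 | in {1,2} | out {1,2} | prev {} | push {0}
  [4] u=0 | in {1,2} | out {1,2} | ==

Converged values:
  [0] {1,2}
  [1] {0,2,3}
  [2] {1,2}

{1,2}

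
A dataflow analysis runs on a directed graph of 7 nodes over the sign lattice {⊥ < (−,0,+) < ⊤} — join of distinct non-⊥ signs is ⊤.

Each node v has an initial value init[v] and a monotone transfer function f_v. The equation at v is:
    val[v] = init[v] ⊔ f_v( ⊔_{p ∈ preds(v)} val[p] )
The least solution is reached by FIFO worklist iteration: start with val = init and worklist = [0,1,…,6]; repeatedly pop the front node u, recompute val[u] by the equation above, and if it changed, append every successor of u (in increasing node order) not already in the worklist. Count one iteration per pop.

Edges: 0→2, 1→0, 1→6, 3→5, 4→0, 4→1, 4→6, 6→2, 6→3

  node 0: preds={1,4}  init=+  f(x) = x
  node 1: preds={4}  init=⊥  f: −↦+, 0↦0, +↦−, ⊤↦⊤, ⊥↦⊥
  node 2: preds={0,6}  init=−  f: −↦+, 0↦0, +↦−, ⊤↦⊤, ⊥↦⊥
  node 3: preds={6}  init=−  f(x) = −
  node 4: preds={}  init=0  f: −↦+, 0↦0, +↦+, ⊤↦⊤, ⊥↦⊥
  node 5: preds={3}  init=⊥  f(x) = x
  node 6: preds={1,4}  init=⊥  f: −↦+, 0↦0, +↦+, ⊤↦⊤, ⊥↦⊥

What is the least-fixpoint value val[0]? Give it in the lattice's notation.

Trace (10 dequeues):
  [1] u=0 | in 0 | out ⊤ | prev + | push {}
  [2] u=1 | in 0 | out 0 | prev ⊥ | push {0}
  [3] u=2 | in ⊤ | out ⊤ | prev − | push {}
  [4] u=3 | in ⊥ | out − | ==
  [5] u=4 | in ⊥ | out 0 | ==
  [6] u=5 | in − | out − | prev ⊥ | push {}
  [7] u=6 | in 0 | out 0 | prev ⊥ | push {2,3}
  [8] u=0 | in 0 | out ⊤ | ==
  [9] u=2 | in ⊤ | out ⊤ | ==
  [10] u=3 | in 0 | out − | ==

Converged values:
  [0] ⊤
  [1] 0
  [2] ⊤
  [3] −
  [4] 0
  [5] −
  [6] 0

⊤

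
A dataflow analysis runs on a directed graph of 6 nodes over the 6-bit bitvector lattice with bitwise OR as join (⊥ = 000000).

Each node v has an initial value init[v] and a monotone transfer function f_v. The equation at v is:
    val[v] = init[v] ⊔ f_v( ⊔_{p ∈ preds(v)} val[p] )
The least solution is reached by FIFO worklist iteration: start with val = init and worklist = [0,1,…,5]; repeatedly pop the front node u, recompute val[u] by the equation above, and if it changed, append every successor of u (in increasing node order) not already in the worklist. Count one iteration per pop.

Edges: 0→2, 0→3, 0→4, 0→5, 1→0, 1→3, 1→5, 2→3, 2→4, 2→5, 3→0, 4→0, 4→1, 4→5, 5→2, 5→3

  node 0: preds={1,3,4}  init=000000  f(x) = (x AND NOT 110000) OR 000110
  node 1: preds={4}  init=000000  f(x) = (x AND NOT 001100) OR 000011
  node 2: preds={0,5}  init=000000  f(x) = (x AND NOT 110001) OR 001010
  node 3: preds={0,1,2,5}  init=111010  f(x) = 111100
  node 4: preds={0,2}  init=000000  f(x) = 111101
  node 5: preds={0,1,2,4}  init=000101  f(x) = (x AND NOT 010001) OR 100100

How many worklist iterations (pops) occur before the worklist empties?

13

Iteration log — 13 steps:
  step 1. node 0  ⊔preds=111010  new=001110  old=000000  +wl: 
  step 2. node 1  ⊔preds=000000  new=000011  old=000000  +wl: 0
  step 3. node 2  ⊔preds=001111  new=001110  old=000000  +wl: 
  step 4. node 3  ⊔preds=001111  new=111110  old=111010  +wl: 
  step 5. node 4  ⊔preds=001110  new=111101  old=000000  +wl: 1
  step 6. node 5  ⊔preds=111111  new=101111  old=000101  +wl: 2,3
  step 7. node 0  ⊔preds=111111  new=001111  old=001110  +wl: 4,5
  step 8. node 1  ⊔preds=111101  new=110011  old=000011  +wl: 0
  step 9. node 2  ⊔preds=101111  new=001110  stable
  step 10. node 3  ⊔preds=111111  new=111110  stable
  step 11. node 4  ⊔preds=001111  new=111101  stable
  step 12. node 5  ⊔preds=111111  new=101111  stable
  step 13. node 0  ⊔preds=111111  new=001111  stable

Least fixpoint reached:
  node 0: 001111
  node 1: 110011
  node 2: 001110
  node 3: 111110
  node 4: 111101
  node 5: 101111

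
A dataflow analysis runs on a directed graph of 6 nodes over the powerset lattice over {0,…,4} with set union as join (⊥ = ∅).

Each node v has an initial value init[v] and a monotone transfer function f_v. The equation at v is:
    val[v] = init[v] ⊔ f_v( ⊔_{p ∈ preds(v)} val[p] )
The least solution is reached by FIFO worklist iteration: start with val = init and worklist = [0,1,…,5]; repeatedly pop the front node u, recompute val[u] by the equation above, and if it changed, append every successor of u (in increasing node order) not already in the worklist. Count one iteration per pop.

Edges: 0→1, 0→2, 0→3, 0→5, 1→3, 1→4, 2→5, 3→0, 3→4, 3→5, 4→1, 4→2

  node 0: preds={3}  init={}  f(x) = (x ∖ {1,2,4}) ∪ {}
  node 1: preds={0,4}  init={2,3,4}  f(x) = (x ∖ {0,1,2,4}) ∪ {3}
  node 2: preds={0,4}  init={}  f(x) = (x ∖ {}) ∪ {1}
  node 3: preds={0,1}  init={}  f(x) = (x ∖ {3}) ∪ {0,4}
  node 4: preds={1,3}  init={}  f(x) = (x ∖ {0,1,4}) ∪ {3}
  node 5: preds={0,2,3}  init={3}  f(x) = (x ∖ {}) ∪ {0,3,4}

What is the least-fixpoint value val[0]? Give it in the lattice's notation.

{0}

Trace (11 dequeues):
  [1] u=0 | in {} | out {} | ==
  [2] u=1 | in {} | out {2,3,4} | ==
  [3] u=2 | in {} | out {1} | prev {} | push {}
  [4] u=3 | in {2,3,4} | out {0,2,4} | prev {} | push {0}
  [5] u=4 | in {0,2,3,4} | out {2,3} | prev {} | push {1,2}
  [6] u=5 | in {0,1,2,4} | out {0,1,2,3,4} | prev {3} | push {}
  [7] u=0 | in {0,2,4} | out {0} | prev {} | push {3,5}
  [8] u=1 | in {0,2,3} | out {2,3,4} | ==
  [9] u=2 | in {0,2,3} | out {0,1,2,3} | prev {1} | push {}
  [10] u=3 | in {0,2,3,4} | out {0,2,4} | ==
  [11] u=5 | in {0,1,2,3,4} | out {0,1,2,3,4} | ==

Converged values:
  [0] {0}
  [1] {2,3,4}
  [2] {0,1,2,3}
  [3] {0,2,4}
  [4] {2,3}
  [5] {0,1,2,3,4}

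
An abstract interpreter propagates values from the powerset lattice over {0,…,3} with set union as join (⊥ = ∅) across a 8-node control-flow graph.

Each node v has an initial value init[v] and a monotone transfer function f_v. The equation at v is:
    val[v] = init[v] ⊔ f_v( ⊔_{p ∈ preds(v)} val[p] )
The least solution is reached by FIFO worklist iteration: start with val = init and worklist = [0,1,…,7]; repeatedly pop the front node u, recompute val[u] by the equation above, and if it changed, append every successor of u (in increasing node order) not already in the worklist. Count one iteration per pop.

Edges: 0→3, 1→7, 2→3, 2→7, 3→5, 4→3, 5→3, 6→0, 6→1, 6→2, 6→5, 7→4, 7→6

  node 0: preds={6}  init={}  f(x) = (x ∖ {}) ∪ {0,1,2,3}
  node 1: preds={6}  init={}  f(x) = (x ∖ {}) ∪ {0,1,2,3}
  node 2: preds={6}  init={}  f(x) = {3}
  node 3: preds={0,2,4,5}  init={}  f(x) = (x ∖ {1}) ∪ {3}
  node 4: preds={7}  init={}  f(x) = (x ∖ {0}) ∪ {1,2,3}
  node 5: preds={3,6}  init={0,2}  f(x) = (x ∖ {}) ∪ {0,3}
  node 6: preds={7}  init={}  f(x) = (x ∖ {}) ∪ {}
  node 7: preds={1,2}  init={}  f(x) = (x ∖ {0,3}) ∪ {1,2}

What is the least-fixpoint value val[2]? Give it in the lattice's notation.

{3}

Trace (16 dequeues):
  [1] u=0 | in {} | out {0,1,2,3} | prev {} | push {}
  [2] u=1 | in {} | out {0,1,2,3} | prev {} | push {}
  [3] u=2 | in {} | out {3} | prev {} | push {}
  [4] u=3 | in {0,1,2,3} | out {0,2,3} | prev {} | push {}
  [5] u=4 | in {} | out {1,2,3} | prev {} | push {3}
  [6] u=5 | in {0,2,3} | out {0,2,3} | prev {0,2} | push {}
  [7] u=6 | in {} | out {} | ==
  [8] u=7 | in {0,1,2,3} | out {1,2} | prev {} | push {4,6}
  [9] u=3 | in {0,1,2,3} | out {0,2,3} | ==
  [10] u=4 | in {1,2} | out {1,2,3} | ==
  [11] u=6 | in {1,2} | out {1,2} | prev {} | push {0,1,2,5}
  [12] u=0 | in {1,2} | out {0,1,2,3} | ==
  [13] u=1 | in {1,2} | out {0,1,2,3} | ==
  [14] u=2 | in {1,2} | out {3} | ==
  [15] u=5 | in {0,1,2,3} | out {0,1,2,3} | prev {0,2,3} | push {3}
  [16] u=3 | in {0,1,2,3} | out {0,2,3} | ==

Converged values:
  [0] {0,1,2,3}
  [1] {0,1,2,3}
  [2] {3}
  [3] {0,2,3}
  [4] {1,2,3}
  [5] {0,1,2,3}
  [6] {1,2}
  [7] {1,2}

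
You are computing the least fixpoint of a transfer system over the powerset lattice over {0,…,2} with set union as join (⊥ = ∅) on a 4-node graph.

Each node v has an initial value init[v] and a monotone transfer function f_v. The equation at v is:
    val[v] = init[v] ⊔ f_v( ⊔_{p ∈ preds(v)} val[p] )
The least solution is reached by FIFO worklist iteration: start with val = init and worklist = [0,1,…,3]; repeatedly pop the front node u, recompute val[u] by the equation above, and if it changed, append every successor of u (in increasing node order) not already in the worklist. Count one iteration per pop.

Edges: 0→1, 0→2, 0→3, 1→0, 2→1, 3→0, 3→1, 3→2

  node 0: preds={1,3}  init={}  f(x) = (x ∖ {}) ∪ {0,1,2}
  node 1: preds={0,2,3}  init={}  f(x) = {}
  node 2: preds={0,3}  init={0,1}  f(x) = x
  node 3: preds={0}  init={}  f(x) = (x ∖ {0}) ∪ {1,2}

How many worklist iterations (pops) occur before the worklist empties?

Iteration log — 7 steps:
  step 1. node 0  ⊔preds={}  new={0,1,2}  old={}  +wl: 
  step 2. node 1  ⊔preds={0,1,2}  new={}  stable
  step 3. node 2  ⊔preds={0,1,2}  new={0,1,2}  old={0,1}  +wl: 1
  step 4. node 3  ⊔preds={0,1,2}  new={1,2}  old={}  +wl: 0,2
  step 5. node 1  ⊔preds={0,1,2}  new={}  stable
  step 6. node 0  ⊔preds={1,2}  new={0,1,2}  stable
  step 7. node 2  ⊔preds={0,1,2}  new={0,1,2}  stable

Least fixpoint reached:
  node 0: {0,1,2}
  node 1: {}
  node 2: {0,1,2}
  node 3: {1,2}

7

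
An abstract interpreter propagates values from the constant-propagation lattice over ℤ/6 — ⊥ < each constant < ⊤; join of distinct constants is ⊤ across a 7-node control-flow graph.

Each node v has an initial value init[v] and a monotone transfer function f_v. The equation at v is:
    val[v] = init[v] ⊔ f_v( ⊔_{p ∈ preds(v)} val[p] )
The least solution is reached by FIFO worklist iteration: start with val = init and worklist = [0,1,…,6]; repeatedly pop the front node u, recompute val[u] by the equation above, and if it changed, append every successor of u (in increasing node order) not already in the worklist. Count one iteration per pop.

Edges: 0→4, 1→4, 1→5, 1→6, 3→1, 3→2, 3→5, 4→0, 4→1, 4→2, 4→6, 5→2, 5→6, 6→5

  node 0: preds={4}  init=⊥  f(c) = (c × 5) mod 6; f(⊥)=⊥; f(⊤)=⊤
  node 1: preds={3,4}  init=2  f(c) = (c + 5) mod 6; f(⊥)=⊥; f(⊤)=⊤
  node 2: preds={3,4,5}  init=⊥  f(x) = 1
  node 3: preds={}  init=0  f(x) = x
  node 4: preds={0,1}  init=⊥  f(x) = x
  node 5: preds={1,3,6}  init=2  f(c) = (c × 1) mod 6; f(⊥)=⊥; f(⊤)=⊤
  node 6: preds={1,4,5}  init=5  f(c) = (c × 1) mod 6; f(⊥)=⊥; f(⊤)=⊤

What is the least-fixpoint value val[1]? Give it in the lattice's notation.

Trace (12 dequeues):
  [1] u=0 | in ⊥ | out ⊥ | ==
  [2] u=1 | in 0 | out ⊤ | prev 2 | push {}
  [3] u=2 | in ⊤ | out 1 | prev ⊥ | push {}
  [4] u=3 | in ⊥ | out 0 | ==
  [5] u=4 | in ⊤ | out ⊤ | prev ⊥ | push {0,1,2}
  [6] u=5 | in ⊤ | out ⊤ | prev 2 | push {}
  [7] u=6 | in ⊤ | out ⊤ | prev 5 | push {5}
  [8] u=0 | in ⊤ | out ⊤ | prev ⊥ | push {4}
  [9] u=1 | in ⊤ | out ⊤ | ==
  [10] u=2 | in ⊤ | out 1 | ==
  [11] u=5 | in ⊤ | out ⊤ | ==
  [12] u=4 | in ⊤ | out ⊤ | ==

Converged values:
  [0] ⊤
  [1] ⊤
  [2] 1
  [3] 0
  [4] ⊤
  [5] ⊤
  [6] ⊤

⊤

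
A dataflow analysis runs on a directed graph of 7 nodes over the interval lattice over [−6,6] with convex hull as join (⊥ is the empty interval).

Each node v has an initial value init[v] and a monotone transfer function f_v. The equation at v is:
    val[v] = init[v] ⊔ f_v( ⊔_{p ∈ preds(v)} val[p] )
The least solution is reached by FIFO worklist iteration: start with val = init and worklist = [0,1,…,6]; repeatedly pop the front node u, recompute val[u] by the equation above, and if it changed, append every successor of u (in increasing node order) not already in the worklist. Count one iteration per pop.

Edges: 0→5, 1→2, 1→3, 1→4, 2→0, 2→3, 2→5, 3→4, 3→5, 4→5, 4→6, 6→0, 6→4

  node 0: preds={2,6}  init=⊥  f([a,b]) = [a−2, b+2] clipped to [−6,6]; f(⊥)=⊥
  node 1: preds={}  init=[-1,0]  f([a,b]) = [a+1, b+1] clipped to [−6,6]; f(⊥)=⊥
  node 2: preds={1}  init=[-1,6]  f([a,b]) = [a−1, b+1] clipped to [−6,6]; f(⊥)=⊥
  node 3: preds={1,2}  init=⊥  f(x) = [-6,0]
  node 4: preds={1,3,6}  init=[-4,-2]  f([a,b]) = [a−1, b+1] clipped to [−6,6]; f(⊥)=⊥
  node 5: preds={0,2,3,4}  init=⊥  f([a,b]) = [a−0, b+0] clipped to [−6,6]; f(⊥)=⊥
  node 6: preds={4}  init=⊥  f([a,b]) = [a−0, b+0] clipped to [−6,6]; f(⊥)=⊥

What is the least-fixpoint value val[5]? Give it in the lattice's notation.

Iteration log — 29 steps:
  step 1. node 0  ⊔preds=[-1,6]  new=[-3,6]  old=⊥  +wl: 
  step 2. node 1  ⊔preds=⊥  new=[-1,0]  stable
  step 3. node 2  ⊔preds=[-1,0]  new=[-2,6]  old=[-1,6]  +wl: 0
  step 4. node 3  ⊔preds=[-2,6]  new=[-6,0]  old=⊥  +wl: 
  step 5. node 4  ⊔preds=[-6,0]  new=[-6,1]  old=[-4,-2]  +wl: 
  step 6. node 5  ⊔preds=[-6,6]  new=[-6,6]  old=⊥  +wl: 
  step 7. node 6  ⊔preds=[-6,1]  new=[-6,1]  old=⊥  +wl: 4
  step 8. node 0  ⊔preds=[-6,6]  new=[-6,6]  old=[-3,6]  +wl: 5
  step 9. node 4  ⊔preds=[-6,1]  new=[-6,2]  old=[-6,1]  +wl: 6
  step 10. node 5  ⊔preds=[-6,6]  new=[-6,6]  stable
  step 11. node 6  ⊔preds=[-6,2]  new=[-6,2]  old=[-6,1]  +wl: 0,4
  step 12. node 0  ⊔preds=[-6,6]  new=[-6,6]  stable
  step 13. node 4  ⊔preds=[-6,2]  new=[-6,3]  old=[-6,2]  +wl: 5,6
  step 14. node 5  ⊔preds=[-6,6]  new=[-6,6]  stable
  step 15. node 6  ⊔preds=[-6,3]  new=[-6,3]  old=[-6,2]  +wl: 0,4
  step 16. node 0  ⊔preds=[-6,6]  new=[-6,6]  stable
  step 17. node 4  ⊔preds=[-6,3]  new=[-6,4]  old=[-6,3]  +wl: 5,6
  step 18. node 5  ⊔preds=[-6,6]  new=[-6,6]  stable
  step 19. node 6  ⊔preds=[-6,4]  new=[-6,4]  old=[-6,3]  +wl: 0,4
  step 20. node 0  ⊔preds=[-6,6]  new=[-6,6]  stable
  step 21. node 4  ⊔preds=[-6,4]  new=[-6,5]  old=[-6,4]  +wl: 5,6
  step 22. node 5  ⊔preds=[-6,6]  new=[-6,6]  stable
  step 23. node 6  ⊔preds=[-6,5]  new=[-6,5]  old=[-6,4]  +wl: 0,4
  step 24. node 0  ⊔preds=[-6,6]  new=[-6,6]  stable
  step 25. node 4  ⊔preds=[-6,5]  new=[-6,6]  old=[-6,5]  +wl: 5,6
  step 26. node 5  ⊔preds=[-6,6]  new=[-6,6]  stable
  step 27. node 6  ⊔preds=[-6,6]  new=[-6,6]  old=[-6,5]  +wl: 0,4
  step 28. node 0  ⊔preds=[-6,6]  new=[-6,6]  stable
  step 29. node 4  ⊔preds=[-6,6]  new=[-6,6]  stable

Least fixpoint reached:
  node 0: [-6,6]
  node 1: [-1,0]
  node 2: [-2,6]
  node 3: [-6,0]
  node 4: [-6,6]
  node 5: [-6,6]
  node 6: [-6,6]

[-6,6]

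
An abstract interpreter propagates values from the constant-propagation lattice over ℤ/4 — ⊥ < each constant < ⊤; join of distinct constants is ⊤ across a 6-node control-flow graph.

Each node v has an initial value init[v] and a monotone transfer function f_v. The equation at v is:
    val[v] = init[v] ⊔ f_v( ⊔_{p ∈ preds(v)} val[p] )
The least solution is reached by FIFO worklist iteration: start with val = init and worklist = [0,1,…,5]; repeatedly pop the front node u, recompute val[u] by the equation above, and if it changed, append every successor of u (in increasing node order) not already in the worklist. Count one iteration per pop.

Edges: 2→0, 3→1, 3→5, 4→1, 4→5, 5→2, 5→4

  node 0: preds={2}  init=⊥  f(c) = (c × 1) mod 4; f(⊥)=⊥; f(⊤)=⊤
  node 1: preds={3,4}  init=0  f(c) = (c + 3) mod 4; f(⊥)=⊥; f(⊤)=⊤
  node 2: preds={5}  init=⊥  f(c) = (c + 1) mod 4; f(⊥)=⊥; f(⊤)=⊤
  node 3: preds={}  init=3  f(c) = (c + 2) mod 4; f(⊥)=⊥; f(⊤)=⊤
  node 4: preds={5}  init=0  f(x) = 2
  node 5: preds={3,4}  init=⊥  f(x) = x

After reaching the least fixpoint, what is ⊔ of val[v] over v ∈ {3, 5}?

⊤

Worklist (10 pops):
  #1 pop 0: in=⊥ → ⊥ (no change)
  #2 pop 1: in=⊤ → ⊤ (was 0); enqueue []
  #3 pop 2: in=⊥ → ⊥ (no change)
  #4 pop 3: in=⊥ → 3 (no change)
  #5 pop 4: in=⊥ → ⊤ (was 0); enqueue [1]
  #6 pop 5: in=⊤ → ⊤ (was ⊥); enqueue [2,4]
  #7 pop 1: in=⊤ → ⊤ (no change)
  #8 pop 2: in=⊤ → ⊤ (was ⊥); enqueue [0]
  #9 pop 4: in=⊤ → ⊤ (no change)
  #10 pop 0: in=⊤ → ⊤ (was ⊥); enqueue []

Fixpoint:
  val[0] = ⊤
  val[1] = ⊤
  val[2] = ⊤
  val[3] = 3
  val[4] = ⊤
  val[5] = ⊤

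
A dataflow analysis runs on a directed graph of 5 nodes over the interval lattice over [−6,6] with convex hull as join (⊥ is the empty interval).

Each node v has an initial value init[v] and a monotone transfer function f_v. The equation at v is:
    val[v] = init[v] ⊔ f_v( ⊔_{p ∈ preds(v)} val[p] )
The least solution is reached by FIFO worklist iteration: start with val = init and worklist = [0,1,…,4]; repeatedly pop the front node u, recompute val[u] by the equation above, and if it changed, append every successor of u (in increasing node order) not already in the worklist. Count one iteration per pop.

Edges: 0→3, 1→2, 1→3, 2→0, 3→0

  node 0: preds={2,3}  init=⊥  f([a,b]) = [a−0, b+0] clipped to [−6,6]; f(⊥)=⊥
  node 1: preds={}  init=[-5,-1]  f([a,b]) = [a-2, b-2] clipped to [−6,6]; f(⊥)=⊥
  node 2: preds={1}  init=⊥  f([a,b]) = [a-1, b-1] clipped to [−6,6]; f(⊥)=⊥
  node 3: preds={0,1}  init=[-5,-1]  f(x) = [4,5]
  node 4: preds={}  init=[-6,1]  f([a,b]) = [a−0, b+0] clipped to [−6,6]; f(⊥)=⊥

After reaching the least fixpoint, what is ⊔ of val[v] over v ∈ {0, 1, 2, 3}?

[-6,5]

Iteration log — 7 steps:
  step 1. node 0  ⊔preds=[-5,-1]  new=[-5,-1]  old=⊥  +wl: 
  step 2. node 1  ⊔preds=⊥  new=[-5,-1]  stable
  step 3. node 2  ⊔preds=[-5,-1]  new=[-6,-2]  old=⊥  +wl: 0
  step 4. node 3  ⊔preds=[-5,-1]  new=[-5,5]  old=[-5,-1]  +wl: 
  step 5. node 4  ⊔preds=⊥  new=[-6,1]  stable
  step 6. node 0  ⊔preds=[-6,5]  new=[-6,5]  old=[-5,-1]  +wl: 3
  step 7. node 3  ⊔preds=[-6,5]  new=[-5,5]  stable

Least fixpoint reached:
  node 0: [-6,5]
  node 1: [-5,-1]
  node 2: [-6,-2]
  node 3: [-5,5]
  node 4: [-6,1]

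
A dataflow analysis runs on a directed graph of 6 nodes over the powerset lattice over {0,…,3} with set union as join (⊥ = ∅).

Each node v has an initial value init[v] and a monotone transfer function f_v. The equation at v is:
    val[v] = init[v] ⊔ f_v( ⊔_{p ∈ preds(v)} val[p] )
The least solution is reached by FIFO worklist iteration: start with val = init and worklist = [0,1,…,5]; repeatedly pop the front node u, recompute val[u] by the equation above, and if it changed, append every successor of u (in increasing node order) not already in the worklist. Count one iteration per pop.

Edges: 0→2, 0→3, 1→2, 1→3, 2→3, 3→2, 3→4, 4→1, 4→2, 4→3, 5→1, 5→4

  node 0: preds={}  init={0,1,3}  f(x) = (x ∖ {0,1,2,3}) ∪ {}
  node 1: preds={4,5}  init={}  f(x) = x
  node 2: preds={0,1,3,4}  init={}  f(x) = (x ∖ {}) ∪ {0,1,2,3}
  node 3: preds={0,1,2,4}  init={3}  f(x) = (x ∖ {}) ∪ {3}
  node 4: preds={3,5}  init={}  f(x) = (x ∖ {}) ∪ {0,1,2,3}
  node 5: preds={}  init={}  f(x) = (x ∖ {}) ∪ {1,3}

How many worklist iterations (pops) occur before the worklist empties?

Worklist (11 pops):
  #1 pop 0: in={} → {0,1,3} (no change)
  #2 pop 1: in={} → {} (no change)
  #3 pop 2: in={0,1,3} → {0,1,2,3} (was {}); enqueue []
  #4 pop 3: in={0,1,2,3} → {0,1,2,3} (was {3}); enqueue [2]
  #5 pop 4: in={0,1,2,3} → {0,1,2,3} (was {}); enqueue [1,3]
  #6 pop 5: in={} → {1,3} (was {}); enqueue [4]
  #7 pop 2: in={0,1,2,3} → {0,1,2,3} (no change)
  #8 pop 1: in={0,1,2,3} → {0,1,2,3} (was {}); enqueue [2]
  #9 pop 3: in={0,1,2,3} → {0,1,2,3} (no change)
  #10 pop 4: in={0,1,2,3} → {0,1,2,3} (no change)
  #11 pop 2: in={0,1,2,3} → {0,1,2,3} (no change)

Fixpoint:
  val[0] = {0,1,3}
  val[1] = {0,1,2,3}
  val[2] = {0,1,2,3}
  val[3] = {0,1,2,3}
  val[4] = {0,1,2,3}
  val[5] = {1,3}

11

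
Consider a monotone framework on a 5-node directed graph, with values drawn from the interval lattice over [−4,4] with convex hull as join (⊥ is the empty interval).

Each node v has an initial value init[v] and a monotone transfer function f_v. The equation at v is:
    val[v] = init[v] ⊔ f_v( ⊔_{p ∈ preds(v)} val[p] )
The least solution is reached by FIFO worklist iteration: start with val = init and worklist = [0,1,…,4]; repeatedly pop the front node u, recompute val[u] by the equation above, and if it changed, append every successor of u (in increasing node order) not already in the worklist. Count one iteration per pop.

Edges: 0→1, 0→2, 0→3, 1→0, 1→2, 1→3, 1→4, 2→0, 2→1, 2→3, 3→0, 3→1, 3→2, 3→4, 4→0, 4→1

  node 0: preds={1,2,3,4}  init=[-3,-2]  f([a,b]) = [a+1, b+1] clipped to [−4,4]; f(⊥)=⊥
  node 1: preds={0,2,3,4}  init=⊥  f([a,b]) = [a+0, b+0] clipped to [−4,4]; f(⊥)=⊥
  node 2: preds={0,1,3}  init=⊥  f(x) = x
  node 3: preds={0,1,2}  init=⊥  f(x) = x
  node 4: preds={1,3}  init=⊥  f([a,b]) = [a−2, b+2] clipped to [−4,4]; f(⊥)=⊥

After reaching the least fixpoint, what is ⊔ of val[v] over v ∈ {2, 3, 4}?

Iteration log — 23 steps:
  step 1. node 0  ⊔preds=⊥  new=[-3,-2]  stable
  step 2. node 1  ⊔preds=[-3,-2]  new=[-3,-2]  old=⊥  +wl: 0
  step 3. node 2  ⊔preds=[-3,-2]  new=[-3,-2]  old=⊥  +wl: 1
  step 4. node 3  ⊔preds=[-3,-2]  new=[-3,-2]  old=⊥  +wl: 2
  step 5. node 4  ⊔preds=[-3,-2]  new=[-4,0]  old=⊥  +wl: 
  step 6. node 0  ⊔preds=[-4,0]  new=[-3,1]  old=[-3,-2]  +wl: 3
  step 7. node 1  ⊔preds=[-4,1]  new=[-4,1]  old=[-3,-2]  +wl: 0,4
  step 8. node 2  ⊔preds=[-4,1]  new=[-4,1]  old=[-3,-2]  +wl: 1
  step 9. node 3  ⊔preds=[-4,1]  new=[-4,1]  old=[-3,-2]  +wl: 2
  step 10. node 0  ⊔preds=[-4,1]  new=[-3,2]  old=[-3,1]  +wl: 3
  step 11. node 4  ⊔preds=[-4,1]  new=[-4,3]  old=[-4,0]  +wl: 0
  step 12. node 1  ⊔preds=[-4,3]  new=[-4,3]  old=[-4,1]  +wl: 4
  step 13. node 2  ⊔preds=[-4,3]  new=[-4,3]  old=[-4,1]  +wl: 1
  step 14. node 3  ⊔preds=[-4,3]  new=[-4,3]  old=[-4,1]  +wl: 2
  step 15. node 0  ⊔preds=[-4,3]  new=[-3,4]  old=[-3,2]  +wl: 3
  step 16. node 4  ⊔preds=[-4,3]  new=[-4,4]  old=[-4,3]  +wl: 0
  step 17. node 1  ⊔preds=[-4,4]  new=[-4,4]  old=[-4,3]  +wl: 4
  step 18. node 2  ⊔preds=[-4,4]  new=[-4,4]  old=[-4,3]  +wl: 1
  step 19. node 3  ⊔preds=[-4,4]  new=[-4,4]  old=[-4,3]  +wl: 2
  step 20. node 0  ⊔preds=[-4,4]  new=[-3,4]  stable
  step 21. node 4  ⊔preds=[-4,4]  new=[-4,4]  stable
  step 22. node 1  ⊔preds=[-4,4]  new=[-4,4]  stable
  step 23. node 2  ⊔preds=[-4,4]  new=[-4,4]  stable

Least fixpoint reached:
  node 0: [-3,4]
  node 1: [-4,4]
  node 2: [-4,4]
  node 3: [-4,4]
  node 4: [-4,4]

[-4,4]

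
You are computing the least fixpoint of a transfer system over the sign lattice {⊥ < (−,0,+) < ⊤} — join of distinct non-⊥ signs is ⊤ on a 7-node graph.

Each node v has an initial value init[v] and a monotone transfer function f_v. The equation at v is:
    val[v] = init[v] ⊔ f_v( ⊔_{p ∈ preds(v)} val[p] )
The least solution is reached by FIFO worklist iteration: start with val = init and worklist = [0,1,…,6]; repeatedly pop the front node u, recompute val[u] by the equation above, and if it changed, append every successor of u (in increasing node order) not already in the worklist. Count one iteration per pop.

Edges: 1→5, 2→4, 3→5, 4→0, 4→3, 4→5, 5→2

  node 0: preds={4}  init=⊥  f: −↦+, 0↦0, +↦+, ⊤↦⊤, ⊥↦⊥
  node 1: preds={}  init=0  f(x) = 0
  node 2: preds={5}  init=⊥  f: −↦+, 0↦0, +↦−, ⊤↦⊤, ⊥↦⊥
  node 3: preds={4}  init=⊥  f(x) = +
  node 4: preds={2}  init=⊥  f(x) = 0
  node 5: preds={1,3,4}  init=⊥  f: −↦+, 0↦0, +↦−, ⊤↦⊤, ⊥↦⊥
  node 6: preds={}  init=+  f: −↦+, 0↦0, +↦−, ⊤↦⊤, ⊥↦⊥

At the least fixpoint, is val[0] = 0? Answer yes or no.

yes

Iteration log — 11 steps:
  step 1. node 0  ⊔preds=⊥  new=⊥  stable
  step 2. node 1  ⊔preds=⊥  new=0  stable
  step 3. node 2  ⊔preds=⊥  new=⊥  stable
  step 4. node 3  ⊔preds=⊥  new=+  old=⊥  +wl: 
  step 5. node 4  ⊔preds=⊥  new=0  old=⊥  +wl: 0,3
  step 6. node 5  ⊔preds=⊤  new=⊤  old=⊥  +wl: 2
  step 7. node 6  ⊔preds=⊥  new=+  stable
  step 8. node 0  ⊔preds=0  new=0  old=⊥  +wl: 
  step 9. node 3  ⊔preds=0  new=+  stable
  step 10. node 2  ⊔preds=⊤  new=⊤  old=⊥  +wl: 4
  step 11. node 4  ⊔preds=⊤  new=0  stable

Least fixpoint reached:
  node 0: 0
  node 1: 0
  node 2: ⊤
  node 3: +
  node 4: 0
  node 5: ⊤
  node 6: +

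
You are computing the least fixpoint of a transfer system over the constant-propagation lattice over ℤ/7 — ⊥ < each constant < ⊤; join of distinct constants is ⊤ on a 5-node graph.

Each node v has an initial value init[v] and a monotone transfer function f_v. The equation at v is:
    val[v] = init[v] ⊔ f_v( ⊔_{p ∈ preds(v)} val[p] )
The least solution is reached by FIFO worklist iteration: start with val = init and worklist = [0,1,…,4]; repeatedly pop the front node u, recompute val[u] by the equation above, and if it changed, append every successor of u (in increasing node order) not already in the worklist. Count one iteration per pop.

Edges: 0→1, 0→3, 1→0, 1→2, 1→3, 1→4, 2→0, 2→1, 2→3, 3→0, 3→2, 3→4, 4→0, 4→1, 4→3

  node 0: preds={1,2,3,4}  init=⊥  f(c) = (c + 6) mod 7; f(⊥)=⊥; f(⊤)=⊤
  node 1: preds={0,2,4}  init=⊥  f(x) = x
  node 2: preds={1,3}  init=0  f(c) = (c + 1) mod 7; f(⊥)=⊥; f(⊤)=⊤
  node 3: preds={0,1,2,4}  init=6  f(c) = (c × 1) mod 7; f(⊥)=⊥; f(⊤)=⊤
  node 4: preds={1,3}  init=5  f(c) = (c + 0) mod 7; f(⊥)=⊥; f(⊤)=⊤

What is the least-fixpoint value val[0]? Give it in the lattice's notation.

⊤

Iteration log — 9 steps:
  step 1. node 0  ⊔preds=⊤  new=⊤  old=⊥  +wl: 
  step 2. node 1  ⊔preds=⊤  new=⊤  old=⊥  +wl: 0
  step 3. node 2  ⊔preds=⊤  new=⊤  old=0  +wl: 1
  step 4. node 3  ⊔preds=⊤  new=⊤  old=6  +wl: 2
  step 5. node 4  ⊔preds=⊤  new=⊤  old=5  +wl: 3
  step 6. node 0  ⊔preds=⊤  new=⊤  stable
  step 7. node 1  ⊔preds=⊤  new=⊤  stable
  step 8. node 2  ⊔preds=⊤  new=⊤  stable
  step 9. node 3  ⊔preds=⊤  new=⊤  stable

Least fixpoint reached:
  node 0: ⊤
  node 1: ⊤
  node 2: ⊤
  node 3: ⊤
  node 4: ⊤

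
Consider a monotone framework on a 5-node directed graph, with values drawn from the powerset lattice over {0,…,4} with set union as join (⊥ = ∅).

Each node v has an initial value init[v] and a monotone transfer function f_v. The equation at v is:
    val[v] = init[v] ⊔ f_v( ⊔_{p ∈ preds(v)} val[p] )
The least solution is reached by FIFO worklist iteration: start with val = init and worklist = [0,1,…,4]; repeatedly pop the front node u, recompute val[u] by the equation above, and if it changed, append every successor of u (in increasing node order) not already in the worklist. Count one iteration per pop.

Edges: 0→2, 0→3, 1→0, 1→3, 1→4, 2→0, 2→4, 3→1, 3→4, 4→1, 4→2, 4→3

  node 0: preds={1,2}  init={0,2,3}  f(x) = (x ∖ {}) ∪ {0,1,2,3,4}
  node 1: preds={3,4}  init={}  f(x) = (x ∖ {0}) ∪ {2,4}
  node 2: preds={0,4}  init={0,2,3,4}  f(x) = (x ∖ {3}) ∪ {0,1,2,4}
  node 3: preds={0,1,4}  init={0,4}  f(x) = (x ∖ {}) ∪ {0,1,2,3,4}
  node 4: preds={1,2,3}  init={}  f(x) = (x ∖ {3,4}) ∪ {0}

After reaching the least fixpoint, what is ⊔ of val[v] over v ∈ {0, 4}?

Iteration log — 11 steps:
  step 1. node 0  ⊔preds={0,2,3,4}  new={0,1,2,3,4}  old={0,2,3}  +wl: 
  step 2. node 1  ⊔preds={0,4}  new={2,4}  old={}  +wl: 0
  step 3. node 2  ⊔preds={0,1,2,3,4}  new={0,1,2,3,4}  old={0,2,3,4}  +wl: 
  step 4. node 3  ⊔preds={0,1,2,3,4}  new={0,1,2,3,4}  old={0,4}  +wl: 1
  step 5. node 4  ⊔preds={0,1,2,3,4}  new={0,1,2}  old={}  +wl: 2,3
  step 6. node 0  ⊔preds={0,1,2,3,4}  new={0,1,2,3,4}  stable
  step 7. node 1  ⊔preds={0,1,2,3,4}  new={1,2,3,4}  old={2,4}  +wl: 0,4
  step 8. node 2  ⊔preds={0,1,2,3,4}  new={0,1,2,3,4}  stable
  step 9. node 3  ⊔preds={0,1,2,3,4}  new={0,1,2,3,4}  stable
  step 10. node 0  ⊔preds={0,1,2,3,4}  new={0,1,2,3,4}  stable
  step 11. node 4  ⊔preds={0,1,2,3,4}  new={0,1,2}  stable

Least fixpoint reached:
  node 0: {0,1,2,3,4}
  node 1: {1,2,3,4}
  node 2: {0,1,2,3,4}
  node 3: {0,1,2,3,4}
  node 4: {0,1,2}

{0,1,2,3,4}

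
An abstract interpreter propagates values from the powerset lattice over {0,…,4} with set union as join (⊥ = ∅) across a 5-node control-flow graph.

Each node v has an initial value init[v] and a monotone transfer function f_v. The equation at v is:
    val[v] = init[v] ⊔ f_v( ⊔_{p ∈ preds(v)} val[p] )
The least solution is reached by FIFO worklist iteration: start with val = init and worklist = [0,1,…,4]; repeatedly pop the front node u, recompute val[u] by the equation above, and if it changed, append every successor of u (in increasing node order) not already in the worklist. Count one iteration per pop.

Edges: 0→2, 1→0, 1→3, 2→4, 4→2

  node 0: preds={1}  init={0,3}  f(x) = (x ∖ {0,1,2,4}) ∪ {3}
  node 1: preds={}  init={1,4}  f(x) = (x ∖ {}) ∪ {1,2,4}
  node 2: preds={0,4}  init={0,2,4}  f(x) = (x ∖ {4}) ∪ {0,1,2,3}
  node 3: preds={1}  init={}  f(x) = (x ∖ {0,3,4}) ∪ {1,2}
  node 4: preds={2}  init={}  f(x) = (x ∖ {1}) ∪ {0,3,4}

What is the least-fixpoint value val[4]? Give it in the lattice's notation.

Worklist (7 pops):
  #1 pop 0: in={1,4} → {0,3} (no change)
  #2 pop 1: in={} → {1,2,4} (was {1,4}); enqueue [0]
  #3 pop 2: in={0,3} → {0,1,2,3,4} (was {0,2,4}); enqueue []
  #4 pop 3: in={1,2,4} → {1,2} (was {}); enqueue []
  #5 pop 4: in={0,1,2,3,4} → {0,2,3,4} (was {}); enqueue [2]
  #6 pop 0: in={1,2,4} → {0,3} (no change)
  #7 pop 2: in={0,2,3,4} → {0,1,2,3,4} (no change)

Fixpoint:
  val[0] = {0,3}
  val[1] = {1,2,4}
  val[2] = {0,1,2,3,4}
  val[3] = {1,2}
  val[4] = {0,2,3,4}

{0,2,3,4}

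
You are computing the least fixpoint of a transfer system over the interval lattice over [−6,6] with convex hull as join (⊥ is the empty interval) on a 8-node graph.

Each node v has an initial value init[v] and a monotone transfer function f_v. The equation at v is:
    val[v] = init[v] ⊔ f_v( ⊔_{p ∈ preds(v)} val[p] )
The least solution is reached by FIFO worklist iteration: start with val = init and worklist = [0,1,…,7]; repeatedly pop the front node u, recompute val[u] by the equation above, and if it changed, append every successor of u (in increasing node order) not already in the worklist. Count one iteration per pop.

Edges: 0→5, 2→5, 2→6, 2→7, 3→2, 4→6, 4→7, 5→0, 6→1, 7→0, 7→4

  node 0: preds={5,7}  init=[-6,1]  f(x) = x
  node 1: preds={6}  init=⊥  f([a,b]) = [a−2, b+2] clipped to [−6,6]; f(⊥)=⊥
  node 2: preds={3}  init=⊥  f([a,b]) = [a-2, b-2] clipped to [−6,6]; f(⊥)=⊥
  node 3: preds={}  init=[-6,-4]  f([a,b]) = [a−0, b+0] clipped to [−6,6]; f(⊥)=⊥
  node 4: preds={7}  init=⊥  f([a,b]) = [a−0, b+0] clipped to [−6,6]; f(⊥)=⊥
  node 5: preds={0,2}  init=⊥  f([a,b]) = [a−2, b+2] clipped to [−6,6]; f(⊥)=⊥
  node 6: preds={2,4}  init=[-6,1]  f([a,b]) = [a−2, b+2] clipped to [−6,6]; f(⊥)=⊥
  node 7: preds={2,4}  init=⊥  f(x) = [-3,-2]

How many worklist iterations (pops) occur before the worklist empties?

Iteration log — 17 steps:
  step 1. node 0  ⊔preds=⊥  new=[-6,1]  stable
  step 2. node 1  ⊔preds=[-6,1]  new=[-6,3]  old=⊥  +wl: 
  step 3. node 2  ⊔preds=[-6,-4]  new=[-6,-6]  old=⊥  +wl: 
  step 4. node 3  ⊔preds=⊥  new=[-6,-4]  stable
  step 5. node 4  ⊔preds=⊥  new=⊥  stable
  step 6. node 5  ⊔preds=[-6,1]  new=[-6,3]  old=⊥  +wl: 0
  step 7. node 6  ⊔preds=[-6,-6]  new=[-6,1]  stable
  step 8. node 7  ⊔preds=[-6,-6]  new=[-3,-2]  old=⊥  +wl: 4
  step 9. node 0  ⊔preds=[-6,3]  new=[-6,3]  old=[-6,1]  +wl: 5
  step 10. node 4  ⊔preds=[-3,-2]  new=[-3,-2]  old=⊥  +wl: 6,7
  step 11. node 5  ⊔preds=[-6,3]  new=[-6,5]  old=[-6,3]  +wl: 0
  step 12. node 6  ⊔preds=[-6,-2]  new=[-6,1]  stable
  step 13. node 7  ⊔preds=[-6,-2]  new=[-3,-2]  stable
  step 14. node 0  ⊔preds=[-6,5]  new=[-6,5]  old=[-6,3]  +wl: 5
  step 15. node 5  ⊔preds=[-6,5]  new=[-6,6]  old=[-6,5]  +wl: 0
  step 16. node 0  ⊔preds=[-6,6]  new=[-6,6]  old=[-6,5]  +wl: 5
  step 17. node 5  ⊔preds=[-6,6]  new=[-6,6]  stable

Least fixpoint reached:
  node 0: [-6,6]
  node 1: [-6,3]
  node 2: [-6,-6]
  node 3: [-6,-4]
  node 4: [-3,-2]
  node 5: [-6,6]
  node 6: [-6,1]
  node 7: [-3,-2]

17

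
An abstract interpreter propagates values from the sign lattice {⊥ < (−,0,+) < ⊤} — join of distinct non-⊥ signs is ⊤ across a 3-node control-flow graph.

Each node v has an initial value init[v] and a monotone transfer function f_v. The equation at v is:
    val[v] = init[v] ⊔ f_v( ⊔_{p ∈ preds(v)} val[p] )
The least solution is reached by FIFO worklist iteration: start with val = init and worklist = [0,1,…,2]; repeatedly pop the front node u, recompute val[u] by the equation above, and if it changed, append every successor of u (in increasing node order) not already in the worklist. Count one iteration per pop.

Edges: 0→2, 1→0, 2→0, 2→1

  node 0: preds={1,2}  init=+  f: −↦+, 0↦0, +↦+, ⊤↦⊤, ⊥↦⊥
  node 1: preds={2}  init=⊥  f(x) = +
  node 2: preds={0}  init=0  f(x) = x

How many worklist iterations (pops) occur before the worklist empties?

5

Iteration log — 5 steps:
  step 1. node 0  ⊔preds=0  new=⊤  old=+  +wl: 
  step 2. node 1  ⊔preds=0  new=+  old=⊥  +wl: 0
  step 3. node 2  ⊔preds=⊤  new=⊤  old=0  +wl: 1
  step 4. node 0  ⊔preds=⊤  new=⊤  stable
  step 5. node 1  ⊔preds=⊤  new=+  stable

Least fixpoint reached:
  node 0: ⊤
  node 1: +
  node 2: ⊤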